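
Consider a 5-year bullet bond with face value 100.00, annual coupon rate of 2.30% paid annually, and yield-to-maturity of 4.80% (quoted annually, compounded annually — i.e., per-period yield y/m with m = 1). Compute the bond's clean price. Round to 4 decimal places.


Coupon per period c = face * coupon_rate / m = 2.300000
Periods per year m = 1; per-period yield y/m = 0.048000
Number of cashflows N = 5
Cashflows (t years, CF_t, discount factor 1/(1+y/m)^(m*t), PV):
  t = 1.0000: CF_t = 2.300000, DF = 0.954198, PV = 2.194656
  t = 2.0000: CF_t = 2.300000, DF = 0.910495, PV = 2.094138
  t = 3.0000: CF_t = 2.300000, DF = 0.868793, PV = 1.998223
  t = 4.0000: CF_t = 2.300000, DF = 0.829001, PV = 1.906701
  t = 5.0000: CF_t = 102.300000, DF = 0.791031, PV = 80.922487
Price P = sum_t PV_t = 89.116206

Answer: Price = 89.1162


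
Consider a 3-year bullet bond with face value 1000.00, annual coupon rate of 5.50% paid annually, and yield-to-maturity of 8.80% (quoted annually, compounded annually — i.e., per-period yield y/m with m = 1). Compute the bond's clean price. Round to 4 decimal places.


Coupon per period c = face * coupon_rate / m = 55.000000
Periods per year m = 1; per-period yield y/m = 0.088000
Number of cashflows N = 3
Cashflows (t years, CF_t, discount factor 1/(1+y/m)^(m*t), PV):
  t = 1.0000: CF_t = 55.000000, DF = 0.919118, PV = 50.551471
  t = 2.0000: CF_t = 55.000000, DF = 0.844777, PV = 46.462749
  t = 3.0000: CF_t = 1055.000000, DF = 0.776450, PV = 819.154410
Price P = sum_t PV_t = 916.168629

Answer: Price = 916.1686


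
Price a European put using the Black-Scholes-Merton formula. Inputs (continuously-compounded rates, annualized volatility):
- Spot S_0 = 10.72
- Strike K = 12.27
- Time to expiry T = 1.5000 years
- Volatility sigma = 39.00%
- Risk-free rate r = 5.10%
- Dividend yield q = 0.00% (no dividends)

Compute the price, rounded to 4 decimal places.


d1 = (ln(S/K) + (r - q + 0.5*sigma^2) * T) / (sigma * sqrt(T)) = 0.11625424
d2 = d1 - sigma * sqrt(T) = -0.36139626
exp(-rT) = 0.92635291; exp(-qT) = 1.00000000
P = K * exp(-rT) * N(-d2) - S_0 * exp(-qT) * N(-d1)
N(-d1) = 0.45372552; N(-d2) = 0.64109838
P = 12.2700 * 0.92635291 * 0.64109838 - 10.7200 * 1.00000000 * 0.45372552 = 2.4230

Answer: Price = 2.4230


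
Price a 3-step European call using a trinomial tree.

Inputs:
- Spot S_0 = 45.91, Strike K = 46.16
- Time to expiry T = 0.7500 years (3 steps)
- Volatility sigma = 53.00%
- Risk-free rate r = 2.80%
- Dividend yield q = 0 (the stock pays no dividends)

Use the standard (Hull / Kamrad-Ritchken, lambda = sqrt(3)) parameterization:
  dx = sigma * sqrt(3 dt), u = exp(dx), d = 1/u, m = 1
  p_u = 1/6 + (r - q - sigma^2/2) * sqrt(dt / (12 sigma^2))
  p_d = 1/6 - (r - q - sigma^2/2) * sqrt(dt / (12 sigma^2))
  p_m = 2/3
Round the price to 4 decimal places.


Answer: Price = V(0,0) = 7.8185

Derivation:
dt = T/N = 0.250000; dx = sigma*sqrt(3*dt) = 0.458993
u = exp(dx) = 1.582480; d = 1/u = 0.631919
p_u = 0.136043, p_m = 0.666667, p_d = 0.197291
Discount per step: exp(-r*dt) = 0.993024
Stock lattice S(k, j) with j the centered position index:
  k=0: S(0,+0) = 45.9100
  k=1: S(1,-1) = 29.0114; S(1,+0) = 45.9100; S(1,+1) = 72.6517
  k=2: S(2,-2) = 18.3329; S(2,-1) = 29.0114; S(2,+0) = 45.9100; S(2,+1) = 72.6517; S(2,+2) = 114.9698
  k=3: S(3,-3) = 11.5849; S(3,-2) = 18.3329; S(3,-1) = 29.0114; S(3,+0) = 45.9100; S(3,+1) = 72.6517; S(3,+2) = 114.9698; S(3,+3) = 181.9375
Terminal payoffs V(N, j) = max(S_T - K, 0):
  V(3,-3) = 0.000000; V(3,-2) = 0.000000; V(3,-1) = 0.000000; V(3,+0) = 0.000000; V(3,+1) = 26.491673; V(3,+2) = 68.809846; V(3,+3) = 135.777523
Backward induction: V(k, j) = exp(-r*dt) * [p_u * V(k+1, j+1) + p_m * V(k+1, j) + p_d * V(k+1, j-1)]
  V(2,-2) = exp(-r*dt) * [p_u*0.000000 + p_m*0.000000 + p_d*0.000000] = 0.000000
  V(2,-1) = exp(-r*dt) * [p_u*0.000000 + p_m*0.000000 + p_d*0.000000] = 0.000000
  V(2,+0) = exp(-r*dt) * [p_u*26.491673 + p_m*0.000000 + p_d*0.000000] = 3.578856
  V(2,+1) = exp(-r*dt) * [p_u*68.809846 + p_m*26.491673 + p_d*0.000000] = 26.833691
  V(2,+2) = exp(-r*dt) * [p_u*135.777523 + p_m*68.809846 + p_d*26.491673] = 69.086020
  V(1,-1) = exp(-r*dt) * [p_u*3.578856 + p_m*0.000000 + p_d*0.000000] = 0.483481
  V(1,+0) = exp(-r*dt) * [p_u*26.833691 + p_m*3.578856 + p_d*0.000000] = 5.994321
  V(1,+1) = exp(-r*dt) * [p_u*69.086020 + p_m*26.833691 + p_d*3.578856] = 27.798571
  V(0,+0) = exp(-r*dt) * [p_u*27.798571 + p_m*5.994321 + p_d*0.483481] = 7.818469


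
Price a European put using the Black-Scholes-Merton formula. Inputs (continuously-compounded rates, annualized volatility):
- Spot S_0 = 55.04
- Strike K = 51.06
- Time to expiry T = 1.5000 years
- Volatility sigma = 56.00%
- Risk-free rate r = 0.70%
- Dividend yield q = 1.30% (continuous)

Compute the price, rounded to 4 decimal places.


Answer: Price = 12.3589

Derivation:
d1 = (ln(S/K) + (r - q + 0.5*sigma^2) * T) / (sigma * sqrt(T)) = 0.43924422
d2 = d1 - sigma * sqrt(T) = -0.24661290
exp(-rT) = 0.98955493; exp(-qT) = 0.98068890
P = K * exp(-rT) * N(-d2) - S_0 * exp(-qT) * N(-d1)
N(-d1) = 0.33024229; N(-d2) = 0.59739609
P = 51.0600 * 0.98955493 * 0.59739609 - 55.0400 * 0.98068890 * 0.33024229 = 12.3589


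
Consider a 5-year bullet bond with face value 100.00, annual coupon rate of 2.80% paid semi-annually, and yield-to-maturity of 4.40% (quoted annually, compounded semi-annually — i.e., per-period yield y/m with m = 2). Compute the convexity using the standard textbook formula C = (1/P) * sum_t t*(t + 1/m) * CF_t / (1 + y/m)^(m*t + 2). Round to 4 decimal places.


Answer: Convexity = 24.1437

Derivation:
Coupon per period c = face * coupon_rate / m = 1.400000
Periods per year m = 2; per-period yield y/m = 0.022000
Number of cashflows N = 10
Cashflows (t years, CF_t, discount factor 1/(1+y/m)^(m*t), PV):
  t = 0.5000: CF_t = 1.400000, DF = 0.978474, PV = 1.369863
  t = 1.0000: CF_t = 1.400000, DF = 0.957411, PV = 1.340375
  t = 1.5000: CF_t = 1.400000, DF = 0.936801, PV = 1.311521
  t = 2.0000: CF_t = 1.400000, DF = 0.916635, PV = 1.283289
  t = 2.5000: CF_t = 1.400000, DF = 0.896903, PV = 1.255664
  t = 3.0000: CF_t = 1.400000, DF = 0.877596, PV = 1.228634
  t = 3.5000: CF_t = 1.400000, DF = 0.858704, PV = 1.202186
  t = 4.0000: CF_t = 1.400000, DF = 0.840220, PV = 1.176308
  t = 4.5000: CF_t = 1.400000, DF = 0.822133, PV = 1.150986
  t = 5.0000: CF_t = 101.400000, DF = 0.804435, PV = 81.569725
Price P = sum_t PV_t = 92.888551
Convexity numerator sum_t t*(t + 1/m) * CF_t / (1+y/m)^(m*t + 2):
  t = 0.5000: term = 0.655761
  t = 1.0000: term = 1.924933
  t = 1.5000: term = 3.766993
  t = 2.0000: term = 6.143172
  t = 2.5000: term = 9.016397
  t = 3.0000: term = 12.351229
  t = 3.5000: term = 16.113801
  t = 4.0000: term = 20.271766
  t = 4.5000: term = 24.794234
  t = 5.0000: term = 2147.632162
Convexity = (1/P) * sum = 2242.670449 / 92.888551 = 24.143669


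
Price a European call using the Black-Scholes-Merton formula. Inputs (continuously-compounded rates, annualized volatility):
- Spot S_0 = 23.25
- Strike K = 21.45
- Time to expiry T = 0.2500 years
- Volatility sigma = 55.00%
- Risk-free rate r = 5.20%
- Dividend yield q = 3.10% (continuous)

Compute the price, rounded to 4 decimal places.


Answer: Price = 3.4842

Derivation:
d1 = (ln(S/K) + (r - q + 0.5*sigma^2) * T) / (sigma * sqrt(T)) = 0.44961086
d2 = d1 - sigma * sqrt(T) = 0.17461086
exp(-rT) = 0.98708414; exp(-qT) = 0.99227995
C = S_0 * exp(-qT) * N(d1) - K * exp(-rT) * N(d2)
N(d1) = 0.67350447; N(d2) = 0.56930729
C = 23.2500 * 0.99227995 * 0.67350447 - 21.4500 * 0.98708414 * 0.56930729 = 3.4842


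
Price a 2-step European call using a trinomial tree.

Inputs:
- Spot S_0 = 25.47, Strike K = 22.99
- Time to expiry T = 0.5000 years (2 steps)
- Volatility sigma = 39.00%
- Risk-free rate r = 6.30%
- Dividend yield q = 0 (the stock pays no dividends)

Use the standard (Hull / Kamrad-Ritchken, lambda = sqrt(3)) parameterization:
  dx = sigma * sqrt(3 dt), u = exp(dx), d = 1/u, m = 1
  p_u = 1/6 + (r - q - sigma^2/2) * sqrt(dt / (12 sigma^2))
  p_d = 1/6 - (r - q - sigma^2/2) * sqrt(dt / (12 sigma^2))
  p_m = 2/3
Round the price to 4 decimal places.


dt = T/N = 0.250000; dx = sigma*sqrt(3*dt) = 0.337750
u = exp(dx) = 1.401790; d = 1/u = 0.713374
p_u = 0.161837, p_m = 0.666667, p_d = 0.171496
Discount per step: exp(-r*dt) = 0.984373
Stock lattice S(k, j) with j the centered position index:
  k=0: S(0,+0) = 25.4700
  k=1: S(1,-1) = 18.1696; S(1,+0) = 25.4700; S(1,+1) = 35.7036
  k=2: S(2,-2) = 12.9617; S(2,-1) = 18.1696; S(2,+0) = 25.4700; S(2,+1) = 35.7036; S(2,+2) = 50.0489
Terminal payoffs V(N, j) = max(S_T - K, 0):
  V(2,-2) = 0.000000; V(2,-1) = 0.000000; V(2,+0) = 2.480000; V(2,+1) = 12.713588; V(2,+2) = 27.058929
Backward induction: V(k, j) = exp(-r*dt) * [p_u * V(k+1, j+1) + p_m * V(k+1, j) + p_d * V(k+1, j-1)]
  V(1,-1) = exp(-r*dt) * [p_u*2.480000 + p_m*0.000000 + p_d*0.000000] = 0.395084
  V(1,+0) = exp(-r*dt) * [p_u*12.713588 + p_m*2.480000 + p_d*0.000000] = 3.652873
  V(1,+1) = exp(-r*dt) * [p_u*27.058929 + p_m*12.713588 + p_d*2.480000] = 13.072646
  V(0,+0) = exp(-r*dt) * [p_u*13.072646 + p_m*3.652873 + p_d*0.395084] = 4.546467

Answer: Price = V(0,0) = 4.5465


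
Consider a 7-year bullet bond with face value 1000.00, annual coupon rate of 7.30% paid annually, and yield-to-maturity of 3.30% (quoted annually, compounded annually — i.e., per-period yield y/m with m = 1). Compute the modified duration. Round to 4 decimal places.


Answer: Modified duration = 5.6832

Derivation:
Coupon per period c = face * coupon_rate / m = 73.000000
Periods per year m = 1; per-period yield y/m = 0.033000
Number of cashflows N = 7
Cashflows (t years, CF_t, discount factor 1/(1+y/m)^(m*t), PV):
  t = 1.0000: CF_t = 73.000000, DF = 0.968054, PV = 70.667957
  t = 2.0000: CF_t = 73.000000, DF = 0.937129, PV = 68.410414
  t = 3.0000: CF_t = 73.000000, DF = 0.907192, PV = 66.224989
  t = 4.0000: CF_t = 73.000000, DF = 0.878211, PV = 64.109380
  t = 5.0000: CF_t = 73.000000, DF = 0.850156, PV = 62.061355
  t = 6.0000: CF_t = 73.000000, DF = 0.822997, PV = 60.078756
  t = 7.0000: CF_t = 1073.000000, DF = 0.796705, PV = 854.864872
Price P = sum_t PV_t = 1246.417722
First compute Macaulay numerator sum_t t * PV_t:
  t * PV_t at t = 1.0000: 70.667957
  t * PV_t at t = 2.0000: 136.820828
  t * PV_t at t = 3.0000: 198.674967
  t * PV_t at t = 4.0000: 256.437518
  t * PV_t at t = 5.0000: 310.306774
  t * PV_t at t = 6.0000: 360.472536
  t * PV_t at t = 7.0000: 5984.054102
Macaulay duration D = 7317.434683 / 1246.417722 = 5.870772
Modified duration = D / (1 + y/m) = 5.870772 / (1 + 0.033000) = 5.683226


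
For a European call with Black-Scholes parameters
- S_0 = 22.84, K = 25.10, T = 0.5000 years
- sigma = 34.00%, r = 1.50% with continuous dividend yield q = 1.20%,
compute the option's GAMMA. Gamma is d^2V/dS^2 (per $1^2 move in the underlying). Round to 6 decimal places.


d1 = -0.2660154900; d2 = -0.5064317956
phi(d1) = 0.3850736541; exp(-qT) = 0.9940179641; exp(-rT) = 0.9925280548
Gamma = exp(-qT) * phi(d1) / (S * sigma * sqrt(T)) = 0.9940179641 * 0.3850736541 / (22.8400 * 0.3400 * 0.7071067812) = 0.069707

Answer: Gamma = 0.069707


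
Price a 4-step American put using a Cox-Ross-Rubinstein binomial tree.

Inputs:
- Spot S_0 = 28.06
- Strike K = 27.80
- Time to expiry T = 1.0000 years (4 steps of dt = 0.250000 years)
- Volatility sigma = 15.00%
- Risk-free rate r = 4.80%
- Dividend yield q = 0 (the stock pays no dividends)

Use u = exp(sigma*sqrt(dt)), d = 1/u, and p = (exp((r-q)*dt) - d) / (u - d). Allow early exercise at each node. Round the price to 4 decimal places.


dt = T/N = 0.250000
u = exp(sigma*sqrt(dt)) = 1.077884; d = 1/u = 0.927743
p = (exp((r-q)*dt) - d) / (u - d) = 0.561665
Discount per step: exp(-r*dt) = 0.988072
Stock lattice S(k, i) with i counting down-moves:
  k=0: S(0,0) = 28.0600
  k=1: S(1,0) = 30.2454; S(1,1) = 26.0325
  k=2: S(2,0) = 32.6011; S(2,1) = 28.0600; S(2,2) = 24.1515
  k=3: S(3,0) = 35.1402; S(3,1) = 30.2454; S(3,2) = 26.0325; S(3,3) = 22.4064
  k=4: S(4,0) = 37.8770; S(4,1) = 32.6011; S(4,2) = 28.0600; S(4,3) = 24.1515; S(4,4) = 20.7874
Terminal payoffs V(N, i) = max(K - S_T, 0):
  V(4,0) = 0.000000; V(4,1) = 0.000000; V(4,2) = 0.000000; V(4,3) = 3.648534; V(4,4) = 7.012641
Backward induction: V(k, i) = exp(-r*dt) * [p * V(k+1, i) + (1-p) * V(k+1, i+1)]; then take max(V_cont, immediate exercise) for American.
  V(3,0) = exp(-r*dt) * [p*0.000000 + (1-p)*0.000000] = 0.000000; exercise = 0.000000; V(3,0) = max -> 0.000000
  V(3,1) = exp(-r*dt) * [p*0.000000 + (1-p)*0.000000] = 0.000000; exercise = 0.000000; V(3,1) = max -> 0.000000
  V(3,2) = exp(-r*dt) * [p*0.000000 + (1-p)*3.648534] = 1.580202; exercise = 1.767518; V(3,2) = max -> 1.767518
  V(3,3) = exp(-r*dt) * [p*3.648534 + (1-p)*7.012641] = 5.062029; exercise = 5.393635; V(3,3) = max -> 5.393635
  V(2,0) = exp(-r*dt) * [p*0.000000 + (1-p)*0.000000] = 0.000000; exercise = 0.000000; V(2,0) = max -> 0.000000
  V(2,1) = exp(-r*dt) * [p*0.000000 + (1-p)*1.767518] = 0.765523; exercise = 0.000000; V(2,1) = max -> 0.765523
  V(2,2) = exp(-r*dt) * [p*1.767518 + (1-p)*5.393635] = 3.316928; exercise = 3.648534; V(2,2) = max -> 3.648534
  V(1,0) = exp(-r*dt) * [p*0.000000 + (1-p)*0.765523] = 0.331553; exercise = 0.000000; V(1,0) = max -> 0.331553
  V(1,1) = exp(-r*dt) * [p*0.765523 + (1-p)*3.648534] = 2.005041; exercise = 1.767518; V(1,1) = max -> 2.005041
  V(0,0) = exp(-r*dt) * [p*0.331553 + (1-p)*2.005041] = 1.052396; exercise = 0.000000; V(0,0) = max -> 1.052396

Answer: Price = V(0,0) = 1.0524


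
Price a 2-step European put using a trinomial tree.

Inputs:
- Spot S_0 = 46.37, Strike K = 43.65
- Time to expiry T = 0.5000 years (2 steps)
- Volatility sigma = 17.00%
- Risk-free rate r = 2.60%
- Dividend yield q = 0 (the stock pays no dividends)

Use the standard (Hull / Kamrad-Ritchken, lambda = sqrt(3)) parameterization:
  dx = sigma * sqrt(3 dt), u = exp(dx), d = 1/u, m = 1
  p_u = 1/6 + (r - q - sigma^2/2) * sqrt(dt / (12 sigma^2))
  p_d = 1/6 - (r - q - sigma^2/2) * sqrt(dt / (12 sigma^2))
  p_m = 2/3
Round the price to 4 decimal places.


Answer: Price = V(0,0) = 0.9702

Derivation:
dt = T/N = 0.250000; dx = sigma*sqrt(3*dt) = 0.147224
u = exp(dx) = 1.158614; d = 1/u = 0.863100
p_u = 0.176473, p_m = 0.666667, p_d = 0.156860
Discount per step: exp(-r*dt) = 0.993521
Stock lattice S(k, j) with j the centered position index:
  k=0: S(0,+0) = 46.3700
  k=1: S(1,-1) = 40.0220; S(1,+0) = 46.3700; S(1,+1) = 53.7249
  k=2: S(2,-2) = 34.5430; S(2,-1) = 40.0220; S(2,+0) = 46.3700; S(2,+1) = 53.7249; S(2,+2) = 62.2464
Terminal payoffs V(N, j) = max(K - S_T, 0):
  V(2,-2) = 9.107030; V(2,-1) = 3.628037; V(2,+0) = 0.000000; V(2,+1) = 0.000000; V(2,+2) = 0.000000
Backward induction: V(k, j) = exp(-r*dt) * [p_u * V(k+1, j+1) + p_m * V(k+1, j) + p_d * V(k+1, j-1)]
  V(1,-1) = exp(-r*dt) * [p_u*0.000000 + p_m*3.628037 + p_d*9.107030] = 3.822296
  V(1,+0) = exp(-r*dt) * [p_u*0.000000 + p_m*0.000000 + p_d*3.628037] = 0.565407
  V(1,+1) = exp(-r*dt) * [p_u*0.000000 + p_m*0.000000 + p_d*0.000000] = 0.000000
  V(0,+0) = exp(-r*dt) * [p_u*0.000000 + p_m*0.565407 + p_d*3.822296] = 0.970178


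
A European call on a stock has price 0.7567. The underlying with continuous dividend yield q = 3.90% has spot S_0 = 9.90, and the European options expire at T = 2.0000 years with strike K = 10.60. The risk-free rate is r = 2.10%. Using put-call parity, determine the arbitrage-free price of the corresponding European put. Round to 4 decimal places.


Put-call parity: C - P = S_0 * exp(-qT) - K * exp(-rT).
S_0 * exp(-qT) = 9.9000 * 0.92496443 = 9.15714782
K * exp(-rT) = 10.6000 * 0.95886978 = 10.16401967
P = C - S*exp(-qT) + K*exp(-rT)
P = 0.7567 - 9.15714782 + 10.16401967 = 1.7636

Answer: Put price = 1.7636


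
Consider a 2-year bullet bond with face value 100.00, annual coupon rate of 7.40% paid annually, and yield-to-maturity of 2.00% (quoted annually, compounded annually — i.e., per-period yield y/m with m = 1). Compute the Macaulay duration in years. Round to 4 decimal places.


Answer: Macaulay duration = 1.9343 years

Derivation:
Coupon per period c = face * coupon_rate / m = 7.400000
Periods per year m = 1; per-period yield y/m = 0.020000
Number of cashflows N = 2
Cashflows (t years, CF_t, discount factor 1/(1+y/m)^(m*t), PV):
  t = 1.0000: CF_t = 7.400000, DF = 0.980392, PV = 7.254902
  t = 2.0000: CF_t = 107.400000, DF = 0.961169, PV = 103.229527
Price P = sum_t PV_t = 110.484429
Macaulay numerator sum_t t * PV_t:
  t * PV_t at t = 1.0000: 7.254902
  t * PV_t at t = 2.0000: 206.459054
Macaulay duration D = (sum_t t * PV_t) / P = 213.713956 / 110.484429 = 1.934336


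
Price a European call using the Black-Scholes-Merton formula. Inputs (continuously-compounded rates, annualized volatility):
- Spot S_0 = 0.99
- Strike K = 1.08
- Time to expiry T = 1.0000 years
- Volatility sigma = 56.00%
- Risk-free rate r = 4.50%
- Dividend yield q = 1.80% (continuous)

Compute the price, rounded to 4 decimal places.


Answer: Price = 0.1922

Derivation:
d1 = (ln(S/K) + (r - q + 0.5*sigma^2) * T) / (sigma * sqrt(T)) = 0.17283683
d2 = d1 - sigma * sqrt(T) = -0.38716317
exp(-rT) = 0.95599748; exp(-qT) = 0.98216103
C = S_0 * exp(-qT) * N(d1) - K * exp(-rT) * N(d2)
N(d1) = 0.56861016; N(d2) = 0.34931771
C = 0.9900 * 0.98216103 * 0.56861016 - 1.0800 * 0.95599748 * 0.34931771 = 0.1922


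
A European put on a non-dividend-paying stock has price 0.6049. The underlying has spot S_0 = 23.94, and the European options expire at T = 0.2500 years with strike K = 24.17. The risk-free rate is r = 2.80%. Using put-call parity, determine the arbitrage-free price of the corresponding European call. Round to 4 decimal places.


Answer: Call price = 0.5435

Derivation:
Put-call parity: C - P = S_0 * exp(-qT) - K * exp(-rT).
S_0 * exp(-qT) = 23.9400 * 1.00000000 = 23.94000000
K * exp(-rT) = 24.1700 * 0.99302444 = 24.00140079
C = P + S*exp(-qT) - K*exp(-rT)
C = 0.6049 + 23.94000000 - 24.00140079 = 0.5435


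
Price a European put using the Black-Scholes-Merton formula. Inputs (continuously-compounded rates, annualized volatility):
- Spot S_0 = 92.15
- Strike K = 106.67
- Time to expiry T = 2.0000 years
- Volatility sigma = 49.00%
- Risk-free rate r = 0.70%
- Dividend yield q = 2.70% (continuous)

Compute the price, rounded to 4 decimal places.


d1 = (ln(S/K) + (r - q + 0.5*sigma^2) * T) / (sigma * sqrt(T)) = 0.07760530
d2 = d1 - sigma * sqrt(T) = -0.61535935
exp(-rT) = 0.98609754; exp(-qT) = 0.94743211
P = K * exp(-rT) * N(-d2) - S_0 * exp(-qT) * N(-d1)
N(-d1) = 0.46907101; N(-d2) = 0.73084128
P = 106.6700 * 0.98609754 * 0.73084128 - 92.1500 * 0.94743211 * 0.46907101 = 35.9224

Answer: Price = 35.9224


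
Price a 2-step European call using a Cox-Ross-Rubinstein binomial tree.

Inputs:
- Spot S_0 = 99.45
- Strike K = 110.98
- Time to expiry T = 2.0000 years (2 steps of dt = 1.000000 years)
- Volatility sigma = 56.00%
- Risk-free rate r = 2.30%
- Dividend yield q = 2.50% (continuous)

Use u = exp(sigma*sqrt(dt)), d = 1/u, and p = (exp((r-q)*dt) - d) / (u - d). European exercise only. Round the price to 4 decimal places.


Answer: Price = V(0,0) = 24.2374

Derivation:
dt = T/N = 1.000000
u = exp(sigma*sqrt(dt)) = 1.750673; d = 1/u = 0.571209
p = (exp((r-q)*dt) - d) / (u - d) = 0.361853
Discount per step: exp(-r*dt) = 0.977262
Stock lattice S(k, i) with i counting down-moves:
  k=0: S(0,0) = 99.4500
  k=1: S(1,0) = 174.1044; S(1,1) = 56.8067
  k=2: S(2,0) = 304.7998; S(2,1) = 99.4500; S(2,2) = 32.4485
Terminal payoffs V(N, i) = max(S_T - K, 0):
  V(2,0) = 193.819751; V(2,1) = 0.000000; V(2,2) = 0.000000
Backward induction: V(k, i) = exp(-r*dt) * [p * V(k+1, i) + (1-p) * V(k+1, i+1)].
  V(1,0) = exp(-r*dt) * [p*193.819751 + (1-p)*0.000000] = 68.539668
  V(1,1) = exp(-r*dt) * [p*0.000000 + (1-p)*0.000000] = 0.000000
  V(0,0) = exp(-r*dt) * [p*68.539668 + (1-p)*0.000000] = 24.237396


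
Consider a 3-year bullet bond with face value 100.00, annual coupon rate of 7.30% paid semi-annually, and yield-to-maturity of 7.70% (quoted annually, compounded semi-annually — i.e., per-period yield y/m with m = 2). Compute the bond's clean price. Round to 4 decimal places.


Answer: Price = 98.9464

Derivation:
Coupon per period c = face * coupon_rate / m = 3.650000
Periods per year m = 2; per-period yield y/m = 0.038500
Number of cashflows N = 6
Cashflows (t years, CF_t, discount factor 1/(1+y/m)^(m*t), PV):
  t = 0.5000: CF_t = 3.650000, DF = 0.962927, PV = 3.514685
  t = 1.0000: CF_t = 3.650000, DF = 0.927229, PV = 3.384386
  t = 1.5000: CF_t = 3.650000, DF = 0.892854, PV = 3.258917
  t = 2.0000: CF_t = 3.650000, DF = 0.859754, PV = 3.138101
  t = 2.5000: CF_t = 3.650000, DF = 0.827880, PV = 3.021763
  t = 3.0000: CF_t = 103.650000, DF = 0.797188, PV = 82.628582
Price P = sum_t PV_t = 98.946433


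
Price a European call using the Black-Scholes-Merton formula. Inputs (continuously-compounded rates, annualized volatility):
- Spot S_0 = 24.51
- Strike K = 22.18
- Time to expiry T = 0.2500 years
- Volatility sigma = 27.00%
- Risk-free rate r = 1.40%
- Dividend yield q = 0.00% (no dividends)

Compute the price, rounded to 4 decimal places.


d1 = (ln(S/K) + (r - q + 0.5*sigma^2) * T) / (sigma * sqrt(T)) = 0.83335345
d2 = d1 - sigma * sqrt(T) = 0.69835345
exp(-rT) = 0.99650612; exp(-qT) = 1.00000000
C = S_0 * exp(-qT) * N(d1) - K * exp(-rT) * N(d2)
N(d1) = 0.79767729; N(d2) = 0.75752191
C = 24.5100 * 1.00000000 * 0.79767729 - 22.1800 * 0.99650612 * 0.75752191 = 2.8079

Answer: Price = 2.8079


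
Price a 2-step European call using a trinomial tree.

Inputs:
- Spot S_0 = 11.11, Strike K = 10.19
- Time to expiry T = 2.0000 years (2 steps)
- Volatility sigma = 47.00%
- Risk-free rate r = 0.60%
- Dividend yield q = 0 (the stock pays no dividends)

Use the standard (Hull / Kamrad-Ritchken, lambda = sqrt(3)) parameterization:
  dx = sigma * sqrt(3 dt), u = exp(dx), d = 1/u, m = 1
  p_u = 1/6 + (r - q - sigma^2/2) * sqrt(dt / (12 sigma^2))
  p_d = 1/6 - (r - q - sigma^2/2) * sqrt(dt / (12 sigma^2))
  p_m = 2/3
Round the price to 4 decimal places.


dt = T/N = 1.000000; dx = sigma*sqrt(3*dt) = 0.814064
u = exp(dx) = 2.257062; d = 1/u = 0.443054
p_u = 0.102513, p_m = 0.666667, p_d = 0.230820
Discount per step: exp(-r*dt) = 0.994018
Stock lattice S(k, j) with j the centered position index:
  k=0: S(0,+0) = 11.1100
  k=1: S(1,-1) = 4.9223; S(1,+0) = 11.1100; S(1,+1) = 25.0760
  k=2: S(2,-2) = 2.1809; S(2,-1) = 4.9223; S(2,+0) = 11.1100; S(2,+1) = 25.0760; S(2,+2) = 56.5980
Terminal payoffs V(N, j) = max(S_T - K, 0):
  V(2,-2) = 0.000000; V(2,-1) = 0.000000; V(2,+0) = 0.920000; V(2,+1) = 14.885957; V(2,+2) = 46.407984
Backward induction: V(k, j) = exp(-r*dt) * [p_u * V(k+1, j+1) + p_m * V(k+1, j) + p_d * V(k+1, j-1)]
  V(1,-1) = exp(-r*dt) * [p_u*0.920000 + p_m*0.000000 + p_d*0.000000] = 0.093748
  V(1,+0) = exp(-r*dt) * [p_u*14.885957 + p_m*0.920000 + p_d*0.000000] = 2.126543
  V(1,+1) = exp(-r*dt) * [p_u*46.407984 + p_m*14.885957 + p_d*0.920000] = 14.804663
  V(0,+0) = exp(-r*dt) * [p_u*14.804663 + p_m*2.126543 + p_d*0.093748] = 2.939319

Answer: Price = V(0,0) = 2.9393


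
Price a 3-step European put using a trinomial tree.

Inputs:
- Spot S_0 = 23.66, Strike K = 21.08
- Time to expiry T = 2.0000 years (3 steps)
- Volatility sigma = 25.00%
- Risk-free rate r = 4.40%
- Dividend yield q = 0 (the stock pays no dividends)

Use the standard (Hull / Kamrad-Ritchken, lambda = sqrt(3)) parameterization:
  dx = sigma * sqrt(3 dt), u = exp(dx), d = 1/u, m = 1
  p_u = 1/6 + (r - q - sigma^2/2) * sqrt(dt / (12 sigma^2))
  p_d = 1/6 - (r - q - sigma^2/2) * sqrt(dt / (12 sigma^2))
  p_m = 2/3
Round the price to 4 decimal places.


Answer: Price = V(0,0) = 1.3518

Derivation:
dt = T/N = 0.666667; dx = sigma*sqrt(3*dt) = 0.353553
u = exp(dx) = 1.424119; d = 1/u = 0.702189
p_u = 0.178687, p_m = 0.666667, p_d = 0.154646
Discount per step: exp(-r*dt) = 0.971093
Stock lattice S(k, j) with j the centered position index:
  k=0: S(0,+0) = 23.6600
  k=1: S(1,-1) = 16.6138; S(1,+0) = 23.6600; S(1,+1) = 33.6947
  k=2: S(2,-2) = 11.6660; S(2,-1) = 16.6138; S(2,+0) = 23.6600; S(2,+1) = 33.6947; S(2,+2) = 47.9852
  k=3: S(3,-3) = 8.1917; S(3,-2) = 11.6660; S(3,-1) = 16.6138; S(3,+0) = 23.6600; S(3,+1) = 33.6947; S(3,+2) = 47.9852; S(3,+3) = 68.3366
Terminal payoffs V(N, j) = max(K - S_T, 0):
  V(3,-3) = 12.888265; V(3,-2) = 9.413995; V(3,-1) = 4.466220; V(3,+0) = 0.000000; V(3,+1) = 0.000000; V(3,+2) = 0.000000; V(3,+3) = 0.000000
Backward induction: V(k, j) = exp(-r*dt) * [p_u * V(k+1, j+1) + p_m * V(k+1, j) + p_d * V(k+1, j-1)]
  V(2,-2) = exp(-r*dt) * [p_u*4.466220 + p_m*9.413995 + p_d*12.888265] = 8.805064
  V(2,-1) = exp(-r*dt) * [p_u*0.000000 + p_m*4.466220 + p_d*9.413995] = 4.305160
  V(2,+0) = exp(-r*dt) * [p_u*0.000000 + p_m*0.000000 + p_d*4.466220] = 0.670717
  V(2,+1) = exp(-r*dt) * [p_u*0.000000 + p_m*0.000000 + p_d*0.000000] = 0.000000
  V(2,+2) = exp(-r*dt) * [p_u*0.000000 + p_m*0.000000 + p_d*0.000000] = 0.000000
  V(1,-1) = exp(-r*dt) * [p_u*0.670717 + p_m*4.305160 + p_d*8.805064] = 4.225828
  V(1,+0) = exp(-r*dt) * [p_u*0.000000 + p_m*0.670717 + p_d*4.305160] = 1.080748
  V(1,+1) = exp(-r*dt) * [p_u*0.000000 + p_m*0.000000 + p_d*0.670717] = 0.100725
  V(0,+0) = exp(-r*dt) * [p_u*0.100725 + p_m*1.080748 + p_d*4.225828] = 1.351765


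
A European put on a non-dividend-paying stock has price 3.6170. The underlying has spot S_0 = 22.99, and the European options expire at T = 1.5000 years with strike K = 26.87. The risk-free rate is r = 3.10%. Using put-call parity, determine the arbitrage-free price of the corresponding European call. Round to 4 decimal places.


Answer: Call price = 0.9579

Derivation:
Put-call parity: C - P = S_0 * exp(-qT) - K * exp(-rT).
S_0 * exp(-qT) = 22.9900 * 1.00000000 = 22.99000000
K * exp(-rT) = 26.8700 * 0.95456456 = 25.64914974
C = P + S*exp(-qT) - K*exp(-rT)
C = 3.6170 + 22.99000000 - 25.64914974 = 0.9579


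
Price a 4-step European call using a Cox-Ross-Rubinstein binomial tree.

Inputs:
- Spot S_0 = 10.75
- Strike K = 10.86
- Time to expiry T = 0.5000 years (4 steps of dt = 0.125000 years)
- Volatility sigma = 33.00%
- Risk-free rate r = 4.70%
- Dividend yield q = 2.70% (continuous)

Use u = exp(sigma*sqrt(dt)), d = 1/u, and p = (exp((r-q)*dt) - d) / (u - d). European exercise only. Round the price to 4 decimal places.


dt = T/N = 0.125000
u = exp(sigma*sqrt(dt)) = 1.123751; d = 1/u = 0.889876
p = (exp((r-q)*dt) - d) / (u - d) = 0.481568
Discount per step: exp(-r*dt) = 0.994142
Stock lattice S(k, i) with i counting down-moves:
  k=0: S(0,0) = 10.7500
  k=1: S(1,0) = 12.0803; S(1,1) = 9.5662
  k=2: S(2,0) = 13.5753; S(2,1) = 10.7500; S(2,2) = 8.5127
  k=3: S(3,0) = 15.2552; S(3,1) = 12.0803; S(3,2) = 9.5662; S(3,3) = 7.5753
  k=4: S(4,0) = 17.1431; S(4,1) = 13.5753; S(4,2) = 10.7500; S(4,3) = 8.5127; S(4,4) = 6.7410
Terminal payoffs V(N, i) = max(S_T - K, 0):
  V(4,0) = 6.283108; V(4,1) = 2.715287; V(4,2) = 0.000000; V(4,3) = 0.000000; V(4,4) = 0.000000
Backward induction: V(k, i) = exp(-r*dt) * [p * V(k+1, i) + (1-p) * V(k+1, i+1)].
  V(3,0) = exp(-r*dt) * [p*6.283108 + (1-p)*2.715287] = 4.407464
  V(3,1) = exp(-r*dt) * [p*2.715287 + (1-p)*0.000000] = 1.299935
  V(3,2) = exp(-r*dt) * [p*0.000000 + (1-p)*0.000000] = 0.000000
  V(3,3) = exp(-r*dt) * [p*0.000000 + (1-p)*0.000000] = 0.000000
  V(2,0) = exp(-r*dt) * [p*4.407464 + (1-p)*1.299935] = 2.780040
  V(2,1) = exp(-r*dt) * [p*1.299935 + (1-p)*0.000000] = 0.622340
  V(2,2) = exp(-r*dt) * [p*0.000000 + (1-p)*0.000000] = 0.000000
  V(1,0) = exp(-r*dt) * [p*2.780040 + (1-p)*0.622340] = 1.651686
  V(1,1) = exp(-r*dt) * [p*0.622340 + (1-p)*0.000000] = 0.297943
  V(0,0) = exp(-r*dt) * [p*1.651686 + (1-p)*0.297943] = 0.944298

Answer: Price = V(0,0) = 0.9443


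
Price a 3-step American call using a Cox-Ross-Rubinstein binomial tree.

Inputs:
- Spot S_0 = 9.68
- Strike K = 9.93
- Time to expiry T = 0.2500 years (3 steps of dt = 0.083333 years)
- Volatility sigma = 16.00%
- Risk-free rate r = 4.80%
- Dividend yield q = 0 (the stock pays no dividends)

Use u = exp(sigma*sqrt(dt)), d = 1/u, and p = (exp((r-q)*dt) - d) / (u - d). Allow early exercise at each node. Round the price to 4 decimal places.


dt = T/N = 0.083333
u = exp(sigma*sqrt(dt)) = 1.047271; d = 1/u = 0.954862
p = (exp((r-q)*dt) - d) / (u - d) = 0.531828
Discount per step: exp(-r*dt) = 0.996008
Stock lattice S(k, i) with i counting down-moves:
  k=0: S(0,0) = 9.6800
  k=1: S(1,0) = 10.1376; S(1,1) = 9.2431
  k=2: S(2,0) = 10.6168; S(2,1) = 9.6800; S(2,2) = 8.8259
  k=3: S(3,0) = 11.1187; S(3,1) = 10.1376; S(3,2) = 9.2431; S(3,3) = 8.4275
Terminal payoffs V(N, i) = max(S_T - K, 0):
  V(3,0) = 1.188673; V(3,1) = 0.207586; V(3,2) = 0.000000; V(3,3) = 0.000000
Backward induction: V(k, i) = exp(-r*dt) * [p * V(k+1, i) + (1-p) * V(k+1, i+1)]; then take max(V_cont, immediate exercise) for American.
  V(2,0) = exp(-r*dt) * [p*1.188673 + (1-p)*0.207586] = 0.726444; exercise = 0.686803; V(2,0) = max -> 0.726444
  V(2,1) = exp(-r*dt) * [p*0.207586 + (1-p)*0.000000] = 0.109959; exercise = 0.000000; V(2,1) = max -> 0.109959
  V(2,2) = exp(-r*dt) * [p*0.000000 + (1-p)*0.000000] = 0.000000; exercise = 0.000000; V(2,2) = max -> 0.000000
  V(1,0) = exp(-r*dt) * [p*0.726444 + (1-p)*0.109959] = 0.436075; exercise = 0.207586; V(1,0) = max -> 0.436075
  V(1,1) = exp(-r*dt) * [p*0.109959 + (1-p)*0.000000] = 0.058246; exercise = 0.000000; V(1,1) = max -> 0.058246
  V(0,0) = exp(-r*dt) * [p*0.436075 + (1-p)*0.058246] = 0.258151; exercise = 0.000000; V(0,0) = max -> 0.258151

Answer: Price = V(0,0) = 0.2582


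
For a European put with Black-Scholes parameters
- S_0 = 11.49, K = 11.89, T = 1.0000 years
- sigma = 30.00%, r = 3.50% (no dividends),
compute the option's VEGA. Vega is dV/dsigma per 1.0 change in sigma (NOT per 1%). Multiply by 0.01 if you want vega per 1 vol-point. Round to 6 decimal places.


d1 = 0.1525979372; d2 = -0.1474020628
phi(d1) = 0.3943243053; exp(-qT) = 1.0000000000; exp(-rT) = 0.9656054163
Vega = S * exp(-qT) * phi(d1) * sqrt(T) = 11.4900 * 1.0000000000 * 0.3943243053 * 1.0000000000 = 4.530786

Answer: Vega = 4.530786


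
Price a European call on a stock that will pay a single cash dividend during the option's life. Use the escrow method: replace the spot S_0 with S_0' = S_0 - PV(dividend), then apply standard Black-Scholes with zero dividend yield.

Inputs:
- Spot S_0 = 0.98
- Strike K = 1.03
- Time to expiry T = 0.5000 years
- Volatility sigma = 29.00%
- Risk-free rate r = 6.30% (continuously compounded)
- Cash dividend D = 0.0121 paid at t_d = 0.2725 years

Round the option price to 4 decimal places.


Answer: Price = 0.0662

Derivation:
PV(D) = D * exp(-r * t_d) = 0.0121 * 0.98297902 = 0.01189405
S_0' = S_0 - PV(D) = 0.9800 - 0.01189405 = 0.96810595
d1 = (ln(S_0'/K) + (r + sigma^2/2)*T) / (sigma*sqrt(T)) = -0.04607188
d2 = d1 - sigma*sqrt(T) = -0.25113284
exp(-rT) = 0.96899096
N(d1) = 0.48162648; N(d2) = 0.40085570
C = S_0' * N(d1) - K * exp(-rT) * N(d2) = 0.96810595 * 0.48162648 - 1.0300 * 0.96899096 * 0.40085570 = 0.0662


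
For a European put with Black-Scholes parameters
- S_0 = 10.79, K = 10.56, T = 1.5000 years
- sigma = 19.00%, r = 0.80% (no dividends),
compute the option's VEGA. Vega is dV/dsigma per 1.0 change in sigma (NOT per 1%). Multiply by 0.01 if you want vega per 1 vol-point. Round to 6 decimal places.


d1 = 0.2605118331; d2 = 0.0278103075
phi(d1) = 0.3856319967; exp(-qT) = 1.0000000000; exp(-rT) = 0.9880717129
Vega = S * exp(-qT) * phi(d1) * sqrt(T) = 10.7900 * 1.0000000000 * 0.3856319967 * 1.2247448714 = 5.096126

Answer: Vega = 5.096126


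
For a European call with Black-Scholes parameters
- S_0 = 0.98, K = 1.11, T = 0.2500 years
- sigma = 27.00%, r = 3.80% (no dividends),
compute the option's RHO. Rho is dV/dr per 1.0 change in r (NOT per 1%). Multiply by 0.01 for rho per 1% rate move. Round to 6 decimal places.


Answer: Rho = 0.049157

Derivation:
d1 = -0.7848164640; d2 = -0.9198164640
phi(d1) = 0.2931980457; exp(-qT) = 1.0000000000; exp(-rT) = 0.9905449824
N(d2) = 0.1788343391
Rho = K*T*exp(-rT)*N(d2) = 1.1100 * 0.2500 * 0.9905449824 * 0.1788343391 = 0.049157


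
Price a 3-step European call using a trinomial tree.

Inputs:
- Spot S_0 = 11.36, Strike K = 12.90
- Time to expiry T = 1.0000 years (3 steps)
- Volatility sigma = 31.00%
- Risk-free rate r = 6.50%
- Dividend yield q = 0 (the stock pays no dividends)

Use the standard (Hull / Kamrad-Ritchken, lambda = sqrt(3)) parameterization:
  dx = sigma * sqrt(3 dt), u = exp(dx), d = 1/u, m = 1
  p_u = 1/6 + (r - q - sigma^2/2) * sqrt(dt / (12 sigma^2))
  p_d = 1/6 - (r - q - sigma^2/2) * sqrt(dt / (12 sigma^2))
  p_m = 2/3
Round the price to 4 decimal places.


Answer: Price = V(0,0) = 1.1607

Derivation:
dt = T/N = 0.333333; dx = sigma*sqrt(3*dt) = 0.310000
u = exp(dx) = 1.363425; d = 1/u = 0.733447
p_u = 0.175780, p_m = 0.666667, p_d = 0.157554
Discount per step: exp(-r*dt) = 0.978566
Stock lattice S(k, j) with j the centered position index:
  k=0: S(0,+0) = 11.3600
  k=1: S(1,-1) = 8.3320; S(1,+0) = 11.3600; S(1,+1) = 15.4885
  k=2: S(2,-2) = 6.1110; S(2,-1) = 8.3320; S(2,+0) = 11.3600; S(2,+1) = 15.4885; S(2,+2) = 21.1174
  k=3: S(3,-3) = 4.4821; S(3,-2) = 6.1110; S(3,-1) = 8.3320; S(3,+0) = 11.3600; S(3,+1) = 15.4885; S(3,+2) = 21.1174; S(3,+3) = 28.7920
Terminal payoffs V(N, j) = max(S_T - K, 0):
  V(3,-3) = 0.000000; V(3,-2) = 0.000000; V(3,-1) = 0.000000; V(3,+0) = 0.000000; V(3,+1) = 2.588509; V(3,+2) = 8.217423; V(3,+3) = 15.892024
Backward induction: V(k, j) = exp(-r*dt) * [p_u * V(k+1, j+1) + p_m * V(k+1, j) + p_d * V(k+1, j-1)]
  V(2,-2) = exp(-r*dt) * [p_u*0.000000 + p_m*0.000000 + p_d*0.000000] = 0.000000
  V(2,-1) = exp(-r*dt) * [p_u*0.000000 + p_m*0.000000 + p_d*0.000000] = 0.000000
  V(2,+0) = exp(-r*dt) * [p_u*2.588509 + p_m*0.000000 + p_d*0.000000] = 0.445255
  V(2,+1) = exp(-r*dt) * [p_u*8.217423 + p_m*2.588509 + p_d*0.000000] = 3.102181
  V(2,+2) = exp(-r*dt) * [p_u*15.892024 + p_m*8.217423 + p_d*2.588509] = 8.493569
  V(1,-1) = exp(-r*dt) * [p_u*0.445255 + p_m*0.000000 + p_d*0.000000] = 0.076589
  V(1,+0) = exp(-r*dt) * [p_u*3.102181 + p_m*0.445255 + p_d*0.000000] = 0.824086
  V(1,+1) = exp(-r*dt) * [p_u*8.493569 + p_m*3.102181 + p_d*0.445255] = 3.553437
  V(0,+0) = exp(-r*dt) * [p_u*3.553437 + p_m*0.824086 + p_d*0.076589] = 1.160657


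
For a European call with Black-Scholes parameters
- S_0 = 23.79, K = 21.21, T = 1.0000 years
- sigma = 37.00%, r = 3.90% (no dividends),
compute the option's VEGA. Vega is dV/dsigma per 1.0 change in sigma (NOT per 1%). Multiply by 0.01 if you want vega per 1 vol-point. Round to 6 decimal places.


d1 = 0.6006555560; d2 = 0.2306555560
phi(d1) = 0.3330934886; exp(-qT) = 1.0000000000; exp(-rT) = 0.9617507091
Vega = S * exp(-qT) * phi(d1) * sqrt(T) = 23.7900 * 1.0000000000 * 0.3330934886 * 1.0000000000 = 7.924294

Answer: Vega = 7.924294


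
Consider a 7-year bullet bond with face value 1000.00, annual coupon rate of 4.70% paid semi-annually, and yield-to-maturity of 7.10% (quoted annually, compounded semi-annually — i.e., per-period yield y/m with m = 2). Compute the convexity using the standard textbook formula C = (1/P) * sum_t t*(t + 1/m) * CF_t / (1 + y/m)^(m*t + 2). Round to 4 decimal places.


Answer: Convexity = 39.4339

Derivation:
Coupon per period c = face * coupon_rate / m = 23.500000
Periods per year m = 2; per-period yield y/m = 0.035500
Number of cashflows N = 14
Cashflows (t years, CF_t, discount factor 1/(1+y/m)^(m*t), PV):
  t = 0.5000: CF_t = 23.500000, DF = 0.965717, PV = 22.694351
  t = 1.0000: CF_t = 23.500000, DF = 0.932609, PV = 21.916321
  t = 1.5000: CF_t = 23.500000, DF = 0.900637, PV = 21.164965
  t = 2.0000: CF_t = 23.500000, DF = 0.869760, PV = 20.439367
  t = 2.5000: CF_t = 23.500000, DF = 0.839942, PV = 19.738645
  t = 3.0000: CF_t = 23.500000, DF = 0.811147, PV = 19.061946
  t = 3.5000: CF_t = 23.500000, DF = 0.783338, PV = 18.408446
  t = 4.0000: CF_t = 23.500000, DF = 0.756483, PV = 17.777351
  t = 4.5000: CF_t = 23.500000, DF = 0.730549, PV = 17.167890
  t = 5.0000: CF_t = 23.500000, DF = 0.705503, PV = 16.579324
  t = 5.5000: CF_t = 23.500000, DF = 0.681316, PV = 16.010936
  t = 6.0000: CF_t = 23.500000, DF = 0.657959, PV = 15.462034
  t = 6.5000: CF_t = 23.500000, DF = 0.635402, PV = 14.931950
  t = 7.0000: CF_t = 1023.500000, DF = 0.613619, PV = 628.038694
Price P = sum_t PV_t = 869.392222
Convexity numerator sum_t t*(t + 1/m) * CF_t / (1+y/m)^(m*t + 2):
  t = 0.5000: term = 10.582482
  t = 1.0000: term = 30.659051
  t = 1.5000: term = 59.215936
  t = 2.0000: term = 95.309732
  t = 2.5000: term = 138.063349
  t = 3.0000: term = 186.662181
  t = 3.5000: term = 240.350466
  t = 4.0000: term = 298.427840
  t = 4.5000: term = 360.246064
  t = 5.0000: term = 425.205935
  t = 5.5000: term = 492.754342
  t = 6.0000: term = 562.381498
  t = 6.5000: term = 633.618298
  t = 7.0000: term = 30750.026808
Convexity = (1/P) * sum = 34283.503982 / 869.392222 = 39.433875


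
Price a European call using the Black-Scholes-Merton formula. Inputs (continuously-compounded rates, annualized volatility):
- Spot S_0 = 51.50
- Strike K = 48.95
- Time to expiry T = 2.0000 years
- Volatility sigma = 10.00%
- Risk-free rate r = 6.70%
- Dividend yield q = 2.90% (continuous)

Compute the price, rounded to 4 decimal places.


Answer: Price = 6.4378

Derivation:
d1 = (ln(S/K) + (r - q + 0.5*sigma^2) * T) / (sigma * sqrt(T)) = 0.96719790
d2 = d1 - sigma * sqrt(T) = 0.82577654
exp(-rT) = 0.87459006; exp(-qT) = 0.94364995
C = S_0 * exp(-qT) * N(d1) - K * exp(-rT) * N(d2)
N(d1) = 0.83327744; N(d2) = 0.79553457
C = 51.5000 * 0.94364995 * 0.83327744 - 48.9500 * 0.87459006 * 0.79553457 = 6.4378


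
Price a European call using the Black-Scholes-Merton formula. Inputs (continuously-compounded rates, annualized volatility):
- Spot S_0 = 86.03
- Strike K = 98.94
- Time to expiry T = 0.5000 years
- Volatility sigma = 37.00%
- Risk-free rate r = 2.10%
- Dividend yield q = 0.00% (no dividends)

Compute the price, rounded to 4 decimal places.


d1 = (ln(S/K) + (r - q + 0.5*sigma^2) * T) / (sigma * sqrt(T)) = -0.36346257
d2 = d1 - sigma * sqrt(T) = -0.62509208
exp(-rT) = 0.98955493; exp(-qT) = 1.00000000
C = S_0 * exp(-qT) * N(d1) - K * exp(-rT) * N(d2)
N(d1) = 0.35812969; N(d2) = 0.26595531
C = 86.0300 * 1.00000000 * 0.35812969 - 98.9400 * 0.98955493 * 0.26595531 = 4.7711

Answer: Price = 4.7711


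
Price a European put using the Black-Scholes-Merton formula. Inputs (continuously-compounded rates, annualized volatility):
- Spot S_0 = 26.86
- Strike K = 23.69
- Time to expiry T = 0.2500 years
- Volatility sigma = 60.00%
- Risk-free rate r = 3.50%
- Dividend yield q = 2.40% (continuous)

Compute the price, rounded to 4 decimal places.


d1 = (ln(S/K) + (r - q + 0.5*sigma^2) * T) / (sigma * sqrt(T)) = 0.57778391
d2 = d1 - sigma * sqrt(T) = 0.27778391
exp(-rT) = 0.99128817; exp(-qT) = 0.99401796
P = K * exp(-rT) * N(-d2) - S_0 * exp(-qT) * N(-d1)
N(-d1) = 0.28170501; N(-d2) = 0.39058912
P = 23.6900 * 0.99128817 * 0.39058912 - 26.8600 * 0.99401796 * 0.28170501 = 1.6511

Answer: Price = 1.6511


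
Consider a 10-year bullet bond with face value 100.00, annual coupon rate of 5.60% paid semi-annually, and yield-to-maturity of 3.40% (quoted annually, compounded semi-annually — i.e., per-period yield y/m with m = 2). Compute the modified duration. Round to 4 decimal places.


Answer: Modified duration = 7.8658

Derivation:
Coupon per period c = face * coupon_rate / m = 2.800000
Periods per year m = 2; per-period yield y/m = 0.017000
Number of cashflows N = 20
Cashflows (t years, CF_t, discount factor 1/(1+y/m)^(m*t), PV):
  t = 0.5000: CF_t = 2.800000, DF = 0.983284, PV = 2.753196
  t = 1.0000: CF_t = 2.800000, DF = 0.966848, PV = 2.707174
  t = 1.5000: CF_t = 2.800000, DF = 0.950686, PV = 2.661921
  t = 2.0000: CF_t = 2.800000, DF = 0.934795, PV = 2.617425
  t = 2.5000: CF_t = 2.800000, DF = 0.919169, PV = 2.573672
  t = 3.0000: CF_t = 2.800000, DF = 0.903804, PV = 2.530651
  t = 3.5000: CF_t = 2.800000, DF = 0.888696, PV = 2.488349
  t = 4.0000: CF_t = 2.800000, DF = 0.873841, PV = 2.446755
  t = 4.5000: CF_t = 2.800000, DF = 0.859234, PV = 2.405855
  t = 5.0000: CF_t = 2.800000, DF = 0.844871, PV = 2.365639
  t = 5.5000: CF_t = 2.800000, DF = 0.830748, PV = 2.326096
  t = 6.0000: CF_t = 2.800000, DF = 0.816862, PV = 2.287213
  t = 6.5000: CF_t = 2.800000, DF = 0.803207, PV = 2.248980
  t = 7.0000: CF_t = 2.800000, DF = 0.789781, PV = 2.211387
  t = 7.5000: CF_t = 2.800000, DF = 0.776579, PV = 2.174422
  t = 8.0000: CF_t = 2.800000, DF = 0.763598, PV = 2.138074
  t = 8.5000: CF_t = 2.800000, DF = 0.750834, PV = 2.102335
  t = 9.0000: CF_t = 2.800000, DF = 0.738283, PV = 2.067192
  t = 9.5000: CF_t = 2.800000, DF = 0.725942, PV = 2.032637
  t = 10.0000: CF_t = 102.800000, DF = 0.713807, PV = 73.379383
Price P = sum_t PV_t = 118.518356
First compute Macaulay numerator sum_t t * PV_t:
  t * PV_t at t = 0.5000: 1.376598
  t * PV_t at t = 1.0000: 2.707174
  t * PV_t at t = 1.5000: 3.992882
  t * PV_t at t = 2.0000: 5.234850
  t * PV_t at t = 2.5000: 6.434181
  t * PV_t at t = 3.0000: 7.591954
  t * PV_t at t = 3.5000: 8.709223
  t * PV_t at t = 4.0000: 9.787018
  t * PV_t at t = 4.5000: 10.826348
  t * PV_t at t = 5.0000: 11.828196
  t * PV_t at t = 5.5000: 12.793525
  t * PV_t at t = 6.0000: 13.723278
  t * PV_t at t = 6.5000: 14.618372
  t * PV_t at t = 7.0000: 15.479707
  t * PV_t at t = 7.5000: 16.308161
  t * PV_t at t = 8.0000: 17.104594
  t * PV_t at t = 8.5000: 17.869844
  t * PV_t at t = 9.0000: 18.604731
  t * PV_t at t = 9.5000: 19.310056
  t * PV_t at t = 10.0000: 733.793831
Macaulay duration D = 948.094521 / 118.518356 = 7.999559
Modified duration = D / (1 + y/m) = 7.999559 / (1 + 0.017000) = 7.865839
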